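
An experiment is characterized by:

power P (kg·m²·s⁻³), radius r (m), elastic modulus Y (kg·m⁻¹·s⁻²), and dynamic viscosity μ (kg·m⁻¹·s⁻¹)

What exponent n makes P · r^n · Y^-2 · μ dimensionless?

-3

Balance the L exponent: (1)·n from r, plus (2) − 2·(-1) + (-1) = 3 from the rest, must sum to zero.
n + 3 = 0, so n = -3.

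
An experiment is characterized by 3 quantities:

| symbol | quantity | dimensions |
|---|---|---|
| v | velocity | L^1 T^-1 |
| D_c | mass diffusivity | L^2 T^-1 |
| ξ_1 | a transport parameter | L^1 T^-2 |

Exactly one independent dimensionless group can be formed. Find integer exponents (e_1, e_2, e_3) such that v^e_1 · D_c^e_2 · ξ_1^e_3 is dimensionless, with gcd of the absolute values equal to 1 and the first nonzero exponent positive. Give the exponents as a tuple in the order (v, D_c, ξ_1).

(3, -1, -1)

L: e_1·(1) + e_2·(2) + e_3·(1) = 0
T: e_1·(-1) + e_2·(-1) + e_3·(-2) = 0
Solving this homogeneous linear system for the smallest-integer solution (first nonzero entry positive) gives (3, -1, -1).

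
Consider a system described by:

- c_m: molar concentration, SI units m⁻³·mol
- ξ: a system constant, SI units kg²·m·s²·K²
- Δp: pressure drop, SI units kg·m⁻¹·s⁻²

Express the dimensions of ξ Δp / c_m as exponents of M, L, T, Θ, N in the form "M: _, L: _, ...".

M: 3, L: 3, T: 0, Θ: 2, N: -1

Collect each base-dimension exponent across the product:
  M: −(0) + (2) + (1) = 3
  L: −(-3) + (1) + (-1) = 3
  T: −(0) + (2) + (-2) = 0
  Θ: −(0) + (2) + (0) = 2
  N: −(1) + (0) + (0) = -1
So the dimensions are [M³ L³ Θ² N⁻¹].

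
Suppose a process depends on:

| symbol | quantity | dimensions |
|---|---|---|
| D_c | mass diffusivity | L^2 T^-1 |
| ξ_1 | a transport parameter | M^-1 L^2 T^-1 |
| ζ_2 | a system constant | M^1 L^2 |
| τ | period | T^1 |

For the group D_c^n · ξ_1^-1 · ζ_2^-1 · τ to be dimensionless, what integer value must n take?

2

Balance the L exponent: (2)·n from D_c, plus −(2) − (2) + (0) = -4 from the rest, must sum to zero.
2n − 4 = 0, so n = 2.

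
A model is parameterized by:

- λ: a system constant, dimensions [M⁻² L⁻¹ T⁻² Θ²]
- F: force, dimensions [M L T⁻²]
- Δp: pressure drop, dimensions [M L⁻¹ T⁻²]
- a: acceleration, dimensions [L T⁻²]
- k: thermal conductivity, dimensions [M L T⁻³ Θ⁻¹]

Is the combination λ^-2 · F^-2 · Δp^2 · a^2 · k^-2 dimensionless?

Sum the exponent of each base dimension across the product:
  M: −2·[λ]_M − 2·[F]_M + 2·[Δp]_M + 2·[a]_M − 2·[k]_M = −2·(-2) − 2·(1) + 2·(1) + 2·(0) − 2·(1) = 2
  L: −2·[λ]_L − 2·[F]_L + 2·[Δp]_L + 2·[a]_L − 2·[k]_L = −2·(-1) − 2·(1) + 2·(-1) + 2·(1) − 2·(1) = -2
  T: −2·[λ]_T − 2·[F]_T + 2·[Δp]_T + 2·[a]_T − 2·[k]_T = −2·(-2) − 2·(-2) + 2·(-2) + 2·(-2) − 2·(-3) = 6
  Θ: −2·[λ]_Θ − 2·[F]_Θ + 2·[Δp]_Θ + 2·[a]_Θ − 2·[k]_Θ = −2·(2) − 2·(0) + 2·(0) + 2·(0) − 2·(-1) = -2
Net dimensions [M² L⁻² T⁶ Θ⁻²] ≠ [1] — not dimensionless.

no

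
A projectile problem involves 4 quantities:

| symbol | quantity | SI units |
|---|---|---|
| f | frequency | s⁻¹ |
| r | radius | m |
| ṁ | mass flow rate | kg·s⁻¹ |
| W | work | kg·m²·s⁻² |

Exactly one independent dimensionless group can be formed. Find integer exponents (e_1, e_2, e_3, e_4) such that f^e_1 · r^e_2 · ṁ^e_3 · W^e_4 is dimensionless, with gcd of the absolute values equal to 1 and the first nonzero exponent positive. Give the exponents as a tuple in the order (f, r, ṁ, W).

M: e_1·(0) + e_2·(0) + e_3·(1) + e_4·(1) = 0
L: e_1·(0) + e_2·(1) + e_3·(0) + e_4·(2) = 0
T: e_1·(-1) + e_2·(0) + e_3·(-1) + e_4·(-2) = 0
Solving this homogeneous linear system for the smallest-integer solution (first nonzero entry positive) gives (1, 2, 1, -1).

(1, 2, 1, -1)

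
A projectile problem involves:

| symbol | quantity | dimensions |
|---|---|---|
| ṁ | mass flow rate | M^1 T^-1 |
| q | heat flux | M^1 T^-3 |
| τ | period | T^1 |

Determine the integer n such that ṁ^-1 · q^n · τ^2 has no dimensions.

1

Balance the M exponent: (1)·n from q, plus −(1) + 2·(0) = -1 from the rest, must sum to zero.
n − 1 = 0, so n = 1.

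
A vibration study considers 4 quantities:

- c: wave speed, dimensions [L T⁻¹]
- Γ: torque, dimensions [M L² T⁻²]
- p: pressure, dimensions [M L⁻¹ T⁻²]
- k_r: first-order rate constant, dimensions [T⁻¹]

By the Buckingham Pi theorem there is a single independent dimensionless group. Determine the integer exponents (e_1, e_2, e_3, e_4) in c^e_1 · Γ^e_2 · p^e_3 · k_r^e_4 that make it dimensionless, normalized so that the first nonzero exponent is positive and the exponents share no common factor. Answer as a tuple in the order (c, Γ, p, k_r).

M: e_1·(0) + e_2·(1) + e_3·(1) + e_4·(0) = 0
L: e_1·(1) + e_2·(2) + e_3·(-1) + e_4·(0) = 0
T: e_1·(-1) + e_2·(-2) + e_3·(-2) + e_4·(-1) = 0
Solving this homogeneous linear system for the smallest-integer solution (first nonzero entry positive) gives (3, -1, 1, -3).

(3, -1, 1, -3)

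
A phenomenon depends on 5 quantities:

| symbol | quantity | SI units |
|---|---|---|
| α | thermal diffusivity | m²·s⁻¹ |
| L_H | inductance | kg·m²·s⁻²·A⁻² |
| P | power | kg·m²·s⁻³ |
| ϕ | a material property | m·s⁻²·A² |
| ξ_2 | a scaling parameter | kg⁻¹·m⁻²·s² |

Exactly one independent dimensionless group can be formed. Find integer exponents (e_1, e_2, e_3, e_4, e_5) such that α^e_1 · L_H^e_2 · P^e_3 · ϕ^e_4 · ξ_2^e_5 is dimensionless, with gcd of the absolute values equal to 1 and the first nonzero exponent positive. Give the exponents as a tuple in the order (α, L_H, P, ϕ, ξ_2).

M: e_1·(0) + e_2·(1) + e_3·(1) + e_4·(0) + e_5·(-1) = 0
L: e_1·(2) + e_2·(2) + e_3·(2) + e_4·(1) + e_5·(-2) = 0
T: e_1·(-1) + e_2·(-2) + e_3·(-3) + e_4·(-2) + e_5·(2) = 0
I: e_1·(0) + e_2·(-2) + e_3·(0) + e_4·(2) + e_5·(0) = 0
Solving this homogeneous linear system for the smallest-integer solution (first nonzero entry positive) gives (1, -2, 3, -2, 1).

(1, -2, 3, -2, 1)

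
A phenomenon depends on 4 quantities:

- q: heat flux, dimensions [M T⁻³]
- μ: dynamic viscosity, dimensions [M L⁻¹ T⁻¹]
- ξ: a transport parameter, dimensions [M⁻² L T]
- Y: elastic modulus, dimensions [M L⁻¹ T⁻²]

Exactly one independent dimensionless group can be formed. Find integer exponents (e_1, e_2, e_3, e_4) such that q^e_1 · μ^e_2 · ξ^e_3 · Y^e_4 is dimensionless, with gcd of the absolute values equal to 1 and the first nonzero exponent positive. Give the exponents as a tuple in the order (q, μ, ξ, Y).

(1, 4, 1, -3)

M: e_1·(1) + e_2·(1) + e_3·(-2) + e_4·(1) = 0
L: e_1·(0) + e_2·(-1) + e_3·(1) + e_4·(-1) = 0
T: e_1·(-3) + e_2·(-1) + e_3·(1) + e_4·(-2) = 0
Solving this homogeneous linear system for the smallest-integer solution (first nonzero entry positive) gives (1, 4, 1, -3).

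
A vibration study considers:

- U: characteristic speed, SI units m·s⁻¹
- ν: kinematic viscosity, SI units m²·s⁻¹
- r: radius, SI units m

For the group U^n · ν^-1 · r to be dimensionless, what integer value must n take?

Balance the L exponent: (1)·n from U, plus −(2) + (1) = -1 from the rest, must sum to zero.
n − 1 = 0, so n = 1.

1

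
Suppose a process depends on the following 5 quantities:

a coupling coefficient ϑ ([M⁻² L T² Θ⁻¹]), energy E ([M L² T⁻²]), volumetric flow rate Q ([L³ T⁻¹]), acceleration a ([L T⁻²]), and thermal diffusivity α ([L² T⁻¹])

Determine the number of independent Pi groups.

There are 5 variables and 4 base dimensions (M, L, T, Θ).
The dimension matrix has rank 4.
Independent dimensionless groups: 5 − 4 = 1.

1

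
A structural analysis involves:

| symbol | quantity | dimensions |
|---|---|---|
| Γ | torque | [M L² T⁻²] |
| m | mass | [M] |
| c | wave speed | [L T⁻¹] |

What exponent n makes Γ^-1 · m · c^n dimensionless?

Balance the L exponent: (1)·n from c, plus −(2) + (0) = -2 from the rest, must sum to zero.
n − 2 = 0, so n = 2.

2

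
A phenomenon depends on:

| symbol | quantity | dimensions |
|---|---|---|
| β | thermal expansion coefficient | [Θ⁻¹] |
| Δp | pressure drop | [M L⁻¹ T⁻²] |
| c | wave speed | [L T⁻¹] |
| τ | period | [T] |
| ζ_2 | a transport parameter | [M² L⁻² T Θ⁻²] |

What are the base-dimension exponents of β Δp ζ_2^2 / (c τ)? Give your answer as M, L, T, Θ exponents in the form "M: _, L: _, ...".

Collect each base-dimension exponent across the product:
  M: (0) + (1) − (0) − (0) + 2·(2) = 5
  L: (0) + (-1) − (1) − (0) + 2·(-2) = -6
  T: (0) + (-2) − (-1) − (1) + 2·(1) = 0
  Θ: (-1) + (0) − (0) − (0) + 2·(-2) = -5
So the dimensions are [M⁵ L⁻⁶ Θ⁻⁵].

M: 5, L: -6, T: 0, Θ: -5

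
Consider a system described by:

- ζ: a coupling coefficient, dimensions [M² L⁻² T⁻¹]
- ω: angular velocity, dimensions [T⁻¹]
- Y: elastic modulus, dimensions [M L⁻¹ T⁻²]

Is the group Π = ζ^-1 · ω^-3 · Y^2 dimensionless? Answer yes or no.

yes

Sum the exponent of each base dimension across the product:
  M: −[ζ]_M − 3·[ω]_M + 2·[Y]_M = −(2) − 3·(0) + 2·(1) = 0
  L: −[ζ]_L − 3·[ω]_L + 2·[Y]_L = −(-2) − 3·(0) + 2·(-1) = 0
  T: −[ζ]_T − 3·[ω]_T + 2·[Y]_T = −(-1) − 3·(-1) + 2·(-2) = 0
All base exponents vanish — dimensionless.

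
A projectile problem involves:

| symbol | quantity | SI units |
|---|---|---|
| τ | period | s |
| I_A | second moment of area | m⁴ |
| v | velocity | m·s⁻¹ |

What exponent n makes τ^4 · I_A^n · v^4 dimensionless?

-1

Balance the L exponent: (4)·n from I_A, plus 4·(0) + 4·(1) = 4 from the rest, must sum to zero.
4n + 4 = 0, so n = -1.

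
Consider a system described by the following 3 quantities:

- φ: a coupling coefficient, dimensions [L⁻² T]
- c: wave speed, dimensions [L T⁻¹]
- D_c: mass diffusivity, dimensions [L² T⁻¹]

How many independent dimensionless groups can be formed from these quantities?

There are 3 variables and 2 base dimensions (L, T).
The dimension matrix has rank 2.
Independent dimensionless groups: 3 − 2 = 1.

1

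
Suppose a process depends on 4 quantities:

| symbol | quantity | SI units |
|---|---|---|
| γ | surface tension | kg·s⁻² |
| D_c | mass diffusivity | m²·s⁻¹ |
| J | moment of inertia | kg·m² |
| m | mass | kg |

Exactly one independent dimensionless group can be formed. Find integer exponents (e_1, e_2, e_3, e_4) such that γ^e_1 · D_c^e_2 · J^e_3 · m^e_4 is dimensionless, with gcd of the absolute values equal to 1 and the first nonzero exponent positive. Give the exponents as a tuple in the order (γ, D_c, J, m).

(1, -2, 2, -3)

M: e_1·(1) + e_2·(0) + e_3·(1) + e_4·(1) = 0
L: e_1·(0) + e_2·(2) + e_3·(2) + e_4·(0) = 0
T: e_1·(-2) + e_2·(-1) + e_3·(0) + e_4·(0) = 0
Solving this homogeneous linear system for the smallest-integer solution (first nonzero entry positive) gives (1, -2, 2, -3).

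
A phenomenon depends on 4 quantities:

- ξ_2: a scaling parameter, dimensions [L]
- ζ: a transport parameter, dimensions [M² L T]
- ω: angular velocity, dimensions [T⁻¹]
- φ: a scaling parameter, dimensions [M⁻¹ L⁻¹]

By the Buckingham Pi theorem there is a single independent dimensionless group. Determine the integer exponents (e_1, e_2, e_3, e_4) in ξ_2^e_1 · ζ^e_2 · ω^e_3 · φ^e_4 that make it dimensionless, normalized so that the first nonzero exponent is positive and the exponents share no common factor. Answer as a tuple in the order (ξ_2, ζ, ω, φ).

M: e_1·(0) + e_2·(2) + e_3·(0) + e_4·(-1) = 0
L: e_1·(1) + e_2·(1) + e_3·(0) + e_4·(-1) = 0
T: e_1·(0) + e_2·(1) + e_3·(-1) + e_4·(0) = 0
Solving this homogeneous linear system for the smallest-integer solution (first nonzero entry positive) gives (1, 1, 1, 2).

(1, 1, 1, 2)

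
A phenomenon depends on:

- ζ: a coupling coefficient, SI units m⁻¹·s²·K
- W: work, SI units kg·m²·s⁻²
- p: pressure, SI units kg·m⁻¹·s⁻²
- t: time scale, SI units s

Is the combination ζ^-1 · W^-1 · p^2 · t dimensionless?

Sum the exponent of each base dimension across the product:
  M: −[ζ]_M − [W]_M + 2·[p]_M + [t]_M = −(0) − (1) + 2·(1) + (0) = 1
  L: −[ζ]_L − [W]_L + 2·[p]_L + [t]_L = −(-1) − (2) + 2·(-1) + (0) = -3
  T: −[ζ]_T − [W]_T + 2·[p]_T + [t]_T = −(2) − (-2) + 2·(-2) + (1) = -3
  Θ: −[ζ]_Θ − [W]_Θ + 2·[p]_Θ + [t]_Θ = −(1) − (0) + 2·(0) + (0) = -1
Net dimensions [M L⁻³ T⁻³ Θ⁻¹] ≠ [1] — not dimensionless.

no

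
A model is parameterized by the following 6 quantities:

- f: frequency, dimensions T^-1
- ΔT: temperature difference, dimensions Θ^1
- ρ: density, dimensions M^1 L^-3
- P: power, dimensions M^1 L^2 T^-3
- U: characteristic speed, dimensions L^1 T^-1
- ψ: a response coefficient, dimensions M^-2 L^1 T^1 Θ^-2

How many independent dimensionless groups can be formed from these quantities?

There are 6 variables and 4 base dimensions (M, L, T, Θ).
The dimension matrix has rank 4.
Independent dimensionless groups: 6 − 4 = 2.

2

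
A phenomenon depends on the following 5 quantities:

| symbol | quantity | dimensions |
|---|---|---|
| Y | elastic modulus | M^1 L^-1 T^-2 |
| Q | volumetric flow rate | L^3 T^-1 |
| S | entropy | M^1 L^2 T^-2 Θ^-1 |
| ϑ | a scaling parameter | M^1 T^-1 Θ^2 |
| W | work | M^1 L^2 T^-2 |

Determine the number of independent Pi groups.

1

There are 5 variables and 4 base dimensions (M, L, T, Θ).
The dimension matrix has rank 4.
Independent dimensionless groups: 5 − 4 = 1.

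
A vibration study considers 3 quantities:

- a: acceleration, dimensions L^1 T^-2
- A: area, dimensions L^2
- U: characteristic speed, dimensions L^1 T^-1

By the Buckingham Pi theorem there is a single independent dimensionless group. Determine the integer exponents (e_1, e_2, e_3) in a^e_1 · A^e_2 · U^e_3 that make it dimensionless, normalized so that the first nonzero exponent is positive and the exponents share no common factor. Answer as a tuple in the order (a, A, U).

L: e_1·(1) + e_2·(2) + e_3·(1) = 0
T: e_1·(-2) + e_2·(0) + e_3·(-1) = 0
Solving this homogeneous linear system for the smallest-integer solution (first nonzero entry positive) gives (2, 1, -4).

(2, 1, -4)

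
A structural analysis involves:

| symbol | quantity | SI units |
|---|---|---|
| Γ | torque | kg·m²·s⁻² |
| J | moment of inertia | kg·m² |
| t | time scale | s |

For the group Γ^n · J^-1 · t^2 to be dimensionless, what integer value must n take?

Balance the M exponent: (1)·n from Γ, plus −(1) + 2·(0) = -1 from the rest, must sum to zero.
n − 1 = 0, so n = 1.

1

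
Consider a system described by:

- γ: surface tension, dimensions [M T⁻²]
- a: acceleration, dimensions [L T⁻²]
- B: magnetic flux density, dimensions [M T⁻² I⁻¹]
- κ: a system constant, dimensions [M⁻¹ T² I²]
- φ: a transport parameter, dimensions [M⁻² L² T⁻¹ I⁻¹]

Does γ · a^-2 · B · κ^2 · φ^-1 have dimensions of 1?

Sum the exponent of each base dimension across the product:
  M: [γ]_M − 2·[a]_M + [B]_M + 2·[κ]_M − [φ]_M = (1) − 2·(0) + (1) + 2·(-1) − (-2) = 2
  L: [γ]_L − 2·[a]_L + [B]_L + 2·[κ]_L − [φ]_L = (0) − 2·(1) + (0) + 2·(0) − (2) = -4
  T: [γ]_T − 2·[a]_T + [B]_T + 2·[κ]_T − [φ]_T = (-2) − 2·(-2) + (-2) + 2·(2) − (-1) = 5
  I: [γ]_I − 2·[a]_I + [B]_I + 2·[κ]_I − [φ]_I = (0) − 2·(0) + (-1) + 2·(2) − (-1) = 4
Net dimensions [M² L⁻⁴ T⁵ I⁴] ≠ [1] — not dimensionless.

no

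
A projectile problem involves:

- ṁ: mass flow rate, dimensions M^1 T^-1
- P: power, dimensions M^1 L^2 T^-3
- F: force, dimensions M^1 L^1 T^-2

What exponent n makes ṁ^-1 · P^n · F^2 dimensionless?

-1

Balance the M exponent: (1)·n from P, plus −(1) + 2·(1) = 1 from the rest, must sum to zero.
n + 1 = 0, so n = -1.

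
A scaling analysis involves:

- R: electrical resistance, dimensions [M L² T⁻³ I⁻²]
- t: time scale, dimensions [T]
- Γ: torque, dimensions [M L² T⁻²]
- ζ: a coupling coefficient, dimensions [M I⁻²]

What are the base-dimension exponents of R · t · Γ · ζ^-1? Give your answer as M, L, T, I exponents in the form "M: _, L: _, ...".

Collect each base-dimension exponent across the product:
  M: (1) + (0) + (1) − (1) = 1
  L: (2) + (0) + (2) − (0) = 4
  T: (-3) + (1) + (-2) − (0) = -4
  I: (-2) + (0) + (0) − (-2) = 0
So the dimensions are [M L⁴ T⁻⁴].

M: 1, L: 4, T: -4, I: 0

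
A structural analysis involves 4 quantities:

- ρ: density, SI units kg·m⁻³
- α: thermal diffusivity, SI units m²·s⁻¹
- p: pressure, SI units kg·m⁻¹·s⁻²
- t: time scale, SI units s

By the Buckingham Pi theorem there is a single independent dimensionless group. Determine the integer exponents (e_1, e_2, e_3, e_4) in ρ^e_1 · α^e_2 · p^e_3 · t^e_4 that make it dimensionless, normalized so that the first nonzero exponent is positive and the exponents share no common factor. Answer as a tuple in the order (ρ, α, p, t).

(1, 1, -1, -1)

M: e_1·(1) + e_2·(0) + e_3·(1) + e_4·(0) = 0
L: e_1·(-3) + e_2·(2) + e_3·(-1) + e_4·(0) = 0
T: e_1·(0) + e_2·(-1) + e_3·(-2) + e_4·(1) = 0
Solving this homogeneous linear system for the smallest-integer solution (first nonzero entry positive) gives (1, 1, -1, -1).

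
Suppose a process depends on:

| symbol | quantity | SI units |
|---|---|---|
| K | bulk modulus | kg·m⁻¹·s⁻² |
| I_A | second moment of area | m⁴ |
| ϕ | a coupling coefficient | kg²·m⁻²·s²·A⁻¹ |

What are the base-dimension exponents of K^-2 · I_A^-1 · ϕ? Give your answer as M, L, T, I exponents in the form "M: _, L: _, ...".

Collect each base-dimension exponent across the product:
  M: −2·(1) − (0) + (2) = 0
  L: −2·(-1) − (4) + (-2) = -4
  T: −2·(-2) − (0) + (2) = 6
  I: −2·(0) − (0) + (-1) = -1
So the dimensions are [L⁻⁴ T⁶ I⁻¹].

M: 0, L: -4, T: 6, I: -1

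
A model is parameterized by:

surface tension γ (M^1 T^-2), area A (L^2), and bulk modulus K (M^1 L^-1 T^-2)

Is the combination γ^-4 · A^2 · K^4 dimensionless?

yes

Sum the exponent of each base dimension across the product:
  M: −4·[γ]_M + 2·[A]_M + 4·[K]_M = −4·(1) + 2·(0) + 4·(1) = 0
  L: −4·[γ]_L + 2·[A]_L + 4·[K]_L = −4·(0) + 2·(2) + 4·(-1) = 0
  T: −4·[γ]_T + 2·[A]_T + 4·[K]_T = −4·(-2) + 2·(0) + 4·(-2) = 0
All base exponents vanish — dimensionless.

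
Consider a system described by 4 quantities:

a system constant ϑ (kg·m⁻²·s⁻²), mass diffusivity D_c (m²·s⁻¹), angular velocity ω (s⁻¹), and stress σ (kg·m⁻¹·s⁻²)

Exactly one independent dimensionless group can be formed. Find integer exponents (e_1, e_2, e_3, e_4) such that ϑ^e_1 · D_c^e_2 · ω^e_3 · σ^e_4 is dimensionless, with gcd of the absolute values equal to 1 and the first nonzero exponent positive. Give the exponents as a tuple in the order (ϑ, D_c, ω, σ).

(2, 1, -1, -2)

M: e_1·(1) + e_2·(0) + e_3·(0) + e_4·(1) = 0
L: e_1·(-2) + e_2·(2) + e_3·(0) + e_4·(-1) = 0
T: e_1·(-2) + e_2·(-1) + e_3·(-1) + e_4·(-2) = 0
Solving this homogeneous linear system for the smallest-integer solution (first nonzero entry positive) gives (2, 1, -1, -2).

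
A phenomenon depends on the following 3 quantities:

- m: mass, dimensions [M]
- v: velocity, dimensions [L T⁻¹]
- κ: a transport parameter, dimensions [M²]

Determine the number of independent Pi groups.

1

There are 3 variables and 3 base dimensions (M, L, T).
The dimension matrix has rank 2 (less than 3: the dimension vectors are linearly dependent).
Independent dimensionless groups: 3 − 2 = 1.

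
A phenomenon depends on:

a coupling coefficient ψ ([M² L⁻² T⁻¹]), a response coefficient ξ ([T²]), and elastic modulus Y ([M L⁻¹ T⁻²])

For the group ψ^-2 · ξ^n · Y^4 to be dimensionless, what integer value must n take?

Balance the T exponent: (2)·n from ξ, plus −2·(-1) + 4·(-2) = -6 from the rest, must sum to zero.
2n − 6 = 0, so n = 3.

3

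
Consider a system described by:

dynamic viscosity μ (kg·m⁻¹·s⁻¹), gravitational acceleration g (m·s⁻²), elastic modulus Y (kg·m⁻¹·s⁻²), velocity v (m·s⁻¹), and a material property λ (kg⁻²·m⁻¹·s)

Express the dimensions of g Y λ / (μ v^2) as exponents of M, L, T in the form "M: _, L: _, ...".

M: -2, L: -2, T: 0

Collect each base-dimension exponent across the product:
  M: −(1) + (0) + (1) − 2·(0) + (-2) = -2
  L: −(-1) + (1) + (-1) − 2·(1) + (-1) = -2
  T: −(-1) + (-2) + (-2) − 2·(-1) + (1) = 0
So the dimensions are [M⁻² L⁻²].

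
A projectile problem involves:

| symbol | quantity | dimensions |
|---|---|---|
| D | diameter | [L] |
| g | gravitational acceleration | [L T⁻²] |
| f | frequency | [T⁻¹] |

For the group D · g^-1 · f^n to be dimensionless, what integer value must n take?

2

Balance the T exponent: (-1)·n from f, plus (0) − (-2) = 2 from the rest, must sum to zero.
−n + 2 = 0, so n = 2.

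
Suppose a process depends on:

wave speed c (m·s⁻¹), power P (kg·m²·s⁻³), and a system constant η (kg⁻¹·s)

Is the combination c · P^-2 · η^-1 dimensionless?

no

Sum the exponent of each base dimension across the product:
  M: [c]_M − 2·[P]_M − [η]_M = (0) − 2·(1) − (-1) = -1
  L: [c]_L − 2·[P]_L − [η]_L = (1) − 2·(2) − (0) = -3
  T: [c]_T − 2·[P]_T − [η]_T = (-1) − 2·(-3) − (1) = 4
Net dimensions [M⁻¹ L⁻³ T⁴] ≠ [1] — not dimensionless.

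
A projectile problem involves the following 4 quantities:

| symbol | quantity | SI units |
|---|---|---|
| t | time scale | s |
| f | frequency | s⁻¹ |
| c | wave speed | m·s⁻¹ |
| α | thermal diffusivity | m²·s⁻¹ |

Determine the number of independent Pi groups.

There are 4 variables and 2 base dimensions (L, T).
The dimension matrix has rank 2.
Independent dimensionless groups: 4 − 2 = 2.

2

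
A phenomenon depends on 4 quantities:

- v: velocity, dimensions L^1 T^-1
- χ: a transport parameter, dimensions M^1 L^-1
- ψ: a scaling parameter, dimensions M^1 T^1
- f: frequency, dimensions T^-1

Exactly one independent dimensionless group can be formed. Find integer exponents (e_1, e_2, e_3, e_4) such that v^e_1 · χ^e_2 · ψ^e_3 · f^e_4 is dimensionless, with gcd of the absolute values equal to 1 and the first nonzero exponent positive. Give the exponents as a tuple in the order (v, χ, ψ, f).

(1, 1, -1, -2)

M: e_1·(0) + e_2·(1) + e_3·(1) + e_4·(0) = 0
L: e_1·(1) + e_2·(-1) + e_3·(0) + e_4·(0) = 0
T: e_1·(-1) + e_2·(0) + e_3·(1) + e_4·(-1) = 0
Solving this homogeneous linear system for the smallest-integer solution (first nonzero entry positive) gives (1, 1, -1, -2).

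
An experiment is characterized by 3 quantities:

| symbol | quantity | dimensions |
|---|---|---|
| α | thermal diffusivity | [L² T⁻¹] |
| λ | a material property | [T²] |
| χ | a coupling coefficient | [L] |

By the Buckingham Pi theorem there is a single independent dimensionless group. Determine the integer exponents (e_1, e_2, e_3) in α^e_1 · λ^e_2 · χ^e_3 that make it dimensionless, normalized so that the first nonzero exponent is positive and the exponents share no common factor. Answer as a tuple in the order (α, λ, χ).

L: e_1·(2) + e_2·(0) + e_3·(1) = 0
T: e_1·(-1) + e_2·(2) + e_3·(0) = 0
Solving this homogeneous linear system for the smallest-integer solution (first nonzero entry positive) gives (2, 1, -4).

(2, 1, -4)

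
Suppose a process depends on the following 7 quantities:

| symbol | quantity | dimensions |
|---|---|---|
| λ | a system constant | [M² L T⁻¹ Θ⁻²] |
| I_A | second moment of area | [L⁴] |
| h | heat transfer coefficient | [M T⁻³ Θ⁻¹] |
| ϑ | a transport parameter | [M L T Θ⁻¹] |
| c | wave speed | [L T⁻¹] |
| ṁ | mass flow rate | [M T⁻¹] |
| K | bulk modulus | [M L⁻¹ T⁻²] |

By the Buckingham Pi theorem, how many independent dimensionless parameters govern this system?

There are 7 variables and 4 base dimensions (M, L, T, Θ).
The dimension matrix has rank 4.
Independent dimensionless groups: 7 − 4 = 3.

3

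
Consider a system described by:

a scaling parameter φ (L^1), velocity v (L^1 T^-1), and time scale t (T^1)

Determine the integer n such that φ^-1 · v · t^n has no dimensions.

Balance the T exponent: (1)·n from t, plus −(0) + (-1) = -1 from the rest, must sum to zero.
n − 1 = 0, so n = 1.

1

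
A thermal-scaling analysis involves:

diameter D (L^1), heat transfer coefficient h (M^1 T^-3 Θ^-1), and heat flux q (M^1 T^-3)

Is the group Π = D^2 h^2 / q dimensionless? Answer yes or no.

Sum the exponent of each base dimension across the product:
  M: 2·[D]_M + 2·[h]_M − [q]_M = 2·(0) + 2·(1) − (1) = 1
  L: 2·[D]_L + 2·[h]_L − [q]_L = 2·(1) + 2·(0) − (0) = 2
  T: 2·[D]_T + 2·[h]_T − [q]_T = 2·(0) + 2·(-3) − (-3) = -3
  Θ: 2·[D]_Θ + 2·[h]_Θ − [q]_Θ = 2·(0) + 2·(-1) − (0) = -2
Net dimensions [M L² T⁻³ Θ⁻²] ≠ [1] — not dimensionless.

no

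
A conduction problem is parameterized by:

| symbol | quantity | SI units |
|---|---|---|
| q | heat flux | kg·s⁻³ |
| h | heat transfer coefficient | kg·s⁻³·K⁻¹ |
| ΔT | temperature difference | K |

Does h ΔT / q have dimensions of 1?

Sum the exponent of each base dimension across the product:
  M: −[q]_M + [h]_M + [ΔT]_M = −(1) + (1) + (0) = 0
  L: −[q]_L + [h]_L + [ΔT]_L = −(0) + (0) + (0) = 0
  T: −[q]_T + [h]_T + [ΔT]_T = −(-3) + (-3) + (0) = 0
  Θ: −[q]_Θ + [h]_Θ + [ΔT]_Θ = −(0) + (-1) + (1) = 0
All base exponents vanish — dimensionless.

yes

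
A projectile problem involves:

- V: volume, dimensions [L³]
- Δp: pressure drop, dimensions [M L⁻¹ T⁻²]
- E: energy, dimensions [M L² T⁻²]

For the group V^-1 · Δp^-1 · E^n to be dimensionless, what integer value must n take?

Balance the M exponent: (1)·n from E, plus −(0) − (1) = -1 from the rest, must sum to zero.
n − 1 = 0, so n = 1.

1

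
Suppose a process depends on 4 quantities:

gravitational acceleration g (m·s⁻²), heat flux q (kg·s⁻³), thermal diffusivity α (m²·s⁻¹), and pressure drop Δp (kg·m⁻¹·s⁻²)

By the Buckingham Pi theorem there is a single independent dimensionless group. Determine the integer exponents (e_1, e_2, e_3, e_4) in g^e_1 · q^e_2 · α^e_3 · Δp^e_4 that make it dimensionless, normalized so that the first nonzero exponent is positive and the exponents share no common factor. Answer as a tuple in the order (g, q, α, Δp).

M: e_1·(0) + e_2·(1) + e_3·(0) + e_4·(1) = 0
L: e_1·(1) + e_2·(0) + e_3·(2) + e_4·(-1) = 0
T: e_1·(-2) + e_2·(-3) + e_3·(-1) + e_4·(-2) = 0
Solving this homogeneous linear system for the smallest-integer solution (first nonzero entry positive) gives (1, -3, 1, 3).

(1, -3, 1, 3)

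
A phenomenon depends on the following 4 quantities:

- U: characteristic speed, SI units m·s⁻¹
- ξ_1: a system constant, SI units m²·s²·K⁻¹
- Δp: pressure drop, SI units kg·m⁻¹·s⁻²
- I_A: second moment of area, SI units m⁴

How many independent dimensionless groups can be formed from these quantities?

0

There are 4 variables and 4 base dimensions (M, L, T, Θ).
The dimension matrix has rank 4.
Independent dimensionless groups: 4 − 4 = 0.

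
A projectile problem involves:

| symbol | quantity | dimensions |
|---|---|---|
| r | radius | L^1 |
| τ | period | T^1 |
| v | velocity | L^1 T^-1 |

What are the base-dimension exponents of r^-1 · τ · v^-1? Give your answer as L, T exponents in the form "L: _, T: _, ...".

Collect each base-dimension exponent across the product:
  L: −(1) + (0) − (1) = -2
  T: −(0) + (1) − (-1) = 2
So the dimensions are [L⁻² T²].

L: -2, T: 2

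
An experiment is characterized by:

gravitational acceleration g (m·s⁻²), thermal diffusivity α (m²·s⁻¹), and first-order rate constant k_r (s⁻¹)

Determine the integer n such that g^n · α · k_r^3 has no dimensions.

Balance the L exponent: (1)·n from g, plus (2) + 3·(0) = 2 from the rest, must sum to zero.
n + 2 = 0, so n = -2.

-2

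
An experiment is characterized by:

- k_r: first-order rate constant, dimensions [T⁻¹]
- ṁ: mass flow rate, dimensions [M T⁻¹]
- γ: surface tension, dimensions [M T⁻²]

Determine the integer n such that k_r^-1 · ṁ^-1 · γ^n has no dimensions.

1

Balance the M exponent: (1)·n from γ, plus −(0) − (1) = -1 from the rest, must sum to zero.
n − 1 = 0, so n = 1.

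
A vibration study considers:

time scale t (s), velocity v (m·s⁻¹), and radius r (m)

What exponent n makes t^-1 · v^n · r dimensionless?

Balance the L exponent: (1)·n from v, plus −(0) + (1) = 1 from the rest, must sum to zero.
n + 1 = 0, so n = -1.

-1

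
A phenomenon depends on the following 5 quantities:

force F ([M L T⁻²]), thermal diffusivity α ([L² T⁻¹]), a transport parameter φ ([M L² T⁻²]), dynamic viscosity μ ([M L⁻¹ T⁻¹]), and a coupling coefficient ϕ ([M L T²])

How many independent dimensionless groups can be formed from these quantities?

There are 5 variables and 3 base dimensions (M, L, T).
The dimension matrix has rank 3.
Independent dimensionless groups: 5 − 3 = 2.

2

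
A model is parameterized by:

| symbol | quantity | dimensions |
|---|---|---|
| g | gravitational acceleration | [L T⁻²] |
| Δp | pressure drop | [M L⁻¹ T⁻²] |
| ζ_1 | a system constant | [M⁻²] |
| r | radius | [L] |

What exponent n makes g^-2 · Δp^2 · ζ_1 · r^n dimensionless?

4

Balance the L exponent: (1)·n from r, plus −2·(1) + 2·(-1) + (0) = -4 from the rest, must sum to zero.
n − 4 = 0, so n = 4.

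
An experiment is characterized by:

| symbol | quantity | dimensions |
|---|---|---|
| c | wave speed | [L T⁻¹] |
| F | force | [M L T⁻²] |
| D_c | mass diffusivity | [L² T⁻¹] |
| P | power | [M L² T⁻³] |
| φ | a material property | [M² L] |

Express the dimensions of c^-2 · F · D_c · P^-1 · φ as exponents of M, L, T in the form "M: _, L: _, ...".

Collect each base-dimension exponent across the product:
  M: −2·(0) + (1) + (0) − (1) + (2) = 2
  L: −2·(1) + (1) + (2) − (2) + (1) = 0
  T: −2·(-1) + (-2) + (-1) − (-3) + (0) = 2
So the dimensions are [M² T²].

M: 2, L: 0, T: 2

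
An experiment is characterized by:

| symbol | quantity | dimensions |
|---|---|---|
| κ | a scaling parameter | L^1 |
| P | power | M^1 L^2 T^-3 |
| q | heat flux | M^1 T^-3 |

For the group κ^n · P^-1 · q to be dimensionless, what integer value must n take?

2

Balance the L exponent: (1)·n from κ, plus −(2) + (0) = -2 from the rest, must sum to zero.
n − 2 = 0, so n = 2.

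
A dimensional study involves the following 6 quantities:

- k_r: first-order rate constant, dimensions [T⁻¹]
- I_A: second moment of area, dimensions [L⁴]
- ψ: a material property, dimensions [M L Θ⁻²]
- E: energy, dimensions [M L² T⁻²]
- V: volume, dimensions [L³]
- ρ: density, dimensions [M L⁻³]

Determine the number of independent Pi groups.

2

There are 6 variables and 4 base dimensions (M, L, T, Θ).
The dimension matrix has rank 4.
Independent dimensionless groups: 6 − 4 = 2.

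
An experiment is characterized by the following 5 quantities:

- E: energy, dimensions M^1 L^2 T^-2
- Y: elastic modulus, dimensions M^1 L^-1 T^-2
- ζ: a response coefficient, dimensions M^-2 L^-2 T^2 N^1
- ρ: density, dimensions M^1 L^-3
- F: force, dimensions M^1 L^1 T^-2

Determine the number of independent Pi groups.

1

There are 5 variables and 4 base dimensions (M, L, T, N).
The dimension matrix has rank 4.
Independent dimensionless groups: 5 − 4 = 1.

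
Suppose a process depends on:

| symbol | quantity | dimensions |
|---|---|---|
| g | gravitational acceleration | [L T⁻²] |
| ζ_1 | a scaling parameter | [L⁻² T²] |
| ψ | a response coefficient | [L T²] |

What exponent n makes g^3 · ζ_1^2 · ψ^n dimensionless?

Balance the L exponent: (1)·n from ψ, plus 3·(1) + 2·(-2) = -1 from the rest, must sum to zero.
n − 1 = 0, so n = 1.

1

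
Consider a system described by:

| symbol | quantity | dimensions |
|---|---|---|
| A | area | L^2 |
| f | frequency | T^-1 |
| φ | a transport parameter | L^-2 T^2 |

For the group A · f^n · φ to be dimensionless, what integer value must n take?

Balance the T exponent: (-1)·n from f, plus (0) + (2) = 2 from the rest, must sum to zero.
−n + 2 = 0, so n = 2.

2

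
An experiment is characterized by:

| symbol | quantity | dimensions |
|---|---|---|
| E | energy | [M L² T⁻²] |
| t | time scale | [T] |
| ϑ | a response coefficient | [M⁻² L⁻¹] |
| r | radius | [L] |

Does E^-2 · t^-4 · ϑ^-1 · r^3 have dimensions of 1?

Sum the exponent of each base dimension across the product:
  M: −2·[E]_M − 4·[t]_M − [ϑ]_M + 3·[r]_M = −2·(1) − 4·(0) − (-2) + 3·(0) = 0
  L: −2·[E]_L − 4·[t]_L − [ϑ]_L + 3·[r]_L = −2·(2) − 4·(0) − (-1) + 3·(1) = 0
  T: −2·[E]_T − 4·[t]_T − [ϑ]_T + 3·[r]_T = −2·(-2) − 4·(1) − (0) + 3·(0) = 0
All base exponents vanish — dimensionless.

yes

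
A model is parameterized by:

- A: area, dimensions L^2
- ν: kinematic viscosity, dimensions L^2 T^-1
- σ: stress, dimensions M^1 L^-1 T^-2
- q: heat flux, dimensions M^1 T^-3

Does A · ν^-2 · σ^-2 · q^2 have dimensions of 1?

Sum the exponent of each base dimension across the product:
  M: [A]_M − 2·[ν]_M − 2·[σ]_M + 2·[q]_M = (0) − 2·(0) − 2·(1) + 2·(1) = 0
  L: [A]_L − 2·[ν]_L − 2·[σ]_L + 2·[q]_L = (2) − 2·(2) − 2·(-1) + 2·(0) = 0
  T: [A]_T − 2·[ν]_T − 2·[σ]_T + 2·[q]_T = (0) − 2·(-1) − 2·(-2) + 2·(-3) = 0
All base exponents vanish — dimensionless.

yes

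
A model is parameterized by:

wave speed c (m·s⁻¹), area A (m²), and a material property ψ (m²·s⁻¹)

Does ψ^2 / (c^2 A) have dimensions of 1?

yes

Sum the exponent of each base dimension across the product:
  M: −2·[c]_M − [A]_M + 2·[ψ]_M = −2·(0) − (0) + 2·(0) = 0
  L: −2·[c]_L − [A]_L + 2·[ψ]_L = −2·(1) − (2) + 2·(2) = 0
  T: −2·[c]_T − [A]_T + 2·[ψ]_T = −2·(-1) − (0) + 2·(-1) = 0
All base exponents vanish — dimensionless.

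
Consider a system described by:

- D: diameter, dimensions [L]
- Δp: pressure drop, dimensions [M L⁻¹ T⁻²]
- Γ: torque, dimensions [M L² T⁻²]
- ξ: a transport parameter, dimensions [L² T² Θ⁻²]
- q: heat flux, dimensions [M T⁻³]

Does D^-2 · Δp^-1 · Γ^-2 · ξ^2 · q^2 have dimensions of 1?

Sum the exponent of each base dimension across the product:
  M: −2·[D]_M − [Δp]_M − 2·[Γ]_M + 2·[ξ]_M + 2·[q]_M = −2·(0) − (1) − 2·(1) + 2·(0) + 2·(1) = -1
  L: −2·[D]_L − [Δp]_L − 2·[Γ]_L + 2·[ξ]_L + 2·[q]_L = −2·(1) − (-1) − 2·(2) + 2·(2) + 2·(0) = -1
  T: −2·[D]_T − [Δp]_T − 2·[Γ]_T + 2·[ξ]_T + 2·[q]_T = −2·(0) − (-2) − 2·(-2) + 2·(2) + 2·(-3) = 4
  Θ: −2·[D]_Θ − [Δp]_Θ − 2·[Γ]_Θ + 2·[ξ]_Θ + 2·[q]_Θ = −2·(0) − (0) − 2·(0) + 2·(-2) + 2·(0) = -4
Net dimensions [M⁻¹ L⁻¹ T⁴ Θ⁻⁴] ≠ [1] — not dimensionless.

no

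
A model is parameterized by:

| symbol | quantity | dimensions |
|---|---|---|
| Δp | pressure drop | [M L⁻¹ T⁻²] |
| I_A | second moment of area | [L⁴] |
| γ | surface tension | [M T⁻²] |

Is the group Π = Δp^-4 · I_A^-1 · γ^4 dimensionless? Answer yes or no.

yes

Sum the exponent of each base dimension across the product:
  M: −4·[Δp]_M − [I_A]_M + 4·[γ]_M = −4·(1) − (0) + 4·(1) = 0
  L: −4·[Δp]_L − [I_A]_L + 4·[γ]_L = −4·(-1) − (4) + 4·(0) = 0
  T: −4·[Δp]_T − [I_A]_T + 4·[γ]_T = −4·(-2) − (0) + 4·(-2) = 0
All base exponents vanish — dimensionless.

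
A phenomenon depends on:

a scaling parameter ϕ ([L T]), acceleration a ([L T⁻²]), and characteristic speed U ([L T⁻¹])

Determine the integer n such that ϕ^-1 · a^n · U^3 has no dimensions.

-2

Balance the L exponent: (1)·n from a, plus −(1) + 3·(1) = 2 from the rest, must sum to zero.
n + 2 = 0, so n = -2.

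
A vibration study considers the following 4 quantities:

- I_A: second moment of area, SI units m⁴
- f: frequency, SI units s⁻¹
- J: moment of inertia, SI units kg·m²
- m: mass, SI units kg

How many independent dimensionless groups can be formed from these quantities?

1

There are 4 variables and 3 base dimensions (M, L, T).
The dimension matrix has rank 3.
Independent dimensionless groups: 4 − 3 = 1.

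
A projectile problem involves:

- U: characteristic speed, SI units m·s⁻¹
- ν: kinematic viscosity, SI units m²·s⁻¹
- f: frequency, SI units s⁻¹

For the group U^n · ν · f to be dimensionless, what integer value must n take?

Balance the L exponent: (1)·n from U, plus (2) + (0) = 2 from the rest, must sum to zero.
n + 2 = 0, so n = -2.

-2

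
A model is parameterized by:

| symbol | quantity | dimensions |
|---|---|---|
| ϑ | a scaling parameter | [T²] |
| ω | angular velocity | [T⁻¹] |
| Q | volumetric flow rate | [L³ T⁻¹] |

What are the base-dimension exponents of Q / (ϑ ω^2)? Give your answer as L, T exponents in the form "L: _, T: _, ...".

L: 3, T: -1

Collect each base-dimension exponent across the product:
  L: −(0) − 2·(0) + (3) = 3
  T: −(2) − 2·(-1) + (-1) = -1
So the dimensions are [L³ T⁻¹].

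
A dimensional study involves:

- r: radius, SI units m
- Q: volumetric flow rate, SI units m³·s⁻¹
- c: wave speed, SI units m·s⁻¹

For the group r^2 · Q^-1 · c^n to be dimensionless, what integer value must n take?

1

Balance the L exponent: (1)·n from c, plus 2·(1) − (3) = -1 from the rest, must sum to zero.
n − 1 = 0, so n = 1.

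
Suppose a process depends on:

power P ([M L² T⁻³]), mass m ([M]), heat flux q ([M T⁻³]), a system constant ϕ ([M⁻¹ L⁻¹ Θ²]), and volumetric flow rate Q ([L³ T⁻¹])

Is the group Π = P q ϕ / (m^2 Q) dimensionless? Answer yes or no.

Sum the exponent of each base dimension across the product:
  M: [P]_M − 2·[m]_M + [q]_M + [ϕ]_M − [Q]_M = (1) − 2·(1) + (1) + (-1) − (0) = -1
  L: [P]_L − 2·[m]_L + [q]_L + [ϕ]_L − [Q]_L = (2) − 2·(0) + (0) + (-1) − (3) = -2
  T: [P]_T − 2·[m]_T + [q]_T + [ϕ]_T − [Q]_T = (-3) − 2·(0) + (-3) + (0) − (-1) = -5
  Θ: [P]_Θ − 2·[m]_Θ + [q]_Θ + [ϕ]_Θ − [Q]_Θ = (0) − 2·(0) + (0) + (2) − (0) = 2
Net dimensions [M⁻¹ L⁻² T⁻⁵ Θ²] ≠ [1] — not dimensionless.

no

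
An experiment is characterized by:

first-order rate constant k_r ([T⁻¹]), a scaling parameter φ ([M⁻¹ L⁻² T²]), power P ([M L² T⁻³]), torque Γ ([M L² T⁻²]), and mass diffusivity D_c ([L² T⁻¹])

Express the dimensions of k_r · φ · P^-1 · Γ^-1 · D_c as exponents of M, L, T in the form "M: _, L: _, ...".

Collect each base-dimension exponent across the product:
  M: (0) + (-1) − (1) − (1) + (0) = -3
  L: (0) + (-2) − (2) − (2) + (2) = -4
  T: (-1) + (2) − (-3) − (-2) + (-1) = 5
So the dimensions are [M⁻³ L⁻⁴ T⁵].

M: -3, L: -4, T: 5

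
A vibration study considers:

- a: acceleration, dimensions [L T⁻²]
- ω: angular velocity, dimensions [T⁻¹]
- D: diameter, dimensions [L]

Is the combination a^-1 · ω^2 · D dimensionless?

yes

Sum the exponent of each base dimension across the product:
  M: −[a]_M + 2·[ω]_M + [D]_M = −(0) + 2·(0) + (0) = 0
  L: −[a]_L + 2·[ω]_L + [D]_L = −(1) + 2·(0) + (1) = 0
  T: −[a]_T + 2·[ω]_T + [D]_T = −(-2) + 2·(-1) + (0) = 0
All base exponents vanish — dimensionless.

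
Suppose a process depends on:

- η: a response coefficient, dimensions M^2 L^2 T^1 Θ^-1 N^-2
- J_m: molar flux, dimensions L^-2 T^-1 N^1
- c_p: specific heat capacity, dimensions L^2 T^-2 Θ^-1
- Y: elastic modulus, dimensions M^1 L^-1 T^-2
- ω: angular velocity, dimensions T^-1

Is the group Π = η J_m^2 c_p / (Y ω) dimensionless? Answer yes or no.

Sum the exponent of each base dimension across the product:
  M: [η]_M + 2·[J_m]_M + [c_p]_M − [Y]_M − [ω]_M = (2) + 2·(0) + (0) − (1) − (0) = 1
  L: [η]_L + 2·[J_m]_L + [c_p]_L − [Y]_L − [ω]_L = (2) + 2·(-2) + (2) − (-1) − (0) = 1
  T: [η]_T + 2·[J_m]_T + [c_p]_T − [Y]_T − [ω]_T = (1) + 2·(-1) + (-2) − (-2) − (-1) = 0
  Θ: [η]_Θ + 2·[J_m]_Θ + [c_p]_Θ − [Y]_Θ − [ω]_Θ = (-1) + 2·(0) + (-1) − (0) − (0) = -2
  N: [η]_N + 2·[J_m]_N + [c_p]_N − [Y]_N − [ω]_N = (-2) + 2·(1) + (0) − (0) − (0) = 0
Net dimensions [M L Θ⁻²] ≠ [1] — not dimensionless.

no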